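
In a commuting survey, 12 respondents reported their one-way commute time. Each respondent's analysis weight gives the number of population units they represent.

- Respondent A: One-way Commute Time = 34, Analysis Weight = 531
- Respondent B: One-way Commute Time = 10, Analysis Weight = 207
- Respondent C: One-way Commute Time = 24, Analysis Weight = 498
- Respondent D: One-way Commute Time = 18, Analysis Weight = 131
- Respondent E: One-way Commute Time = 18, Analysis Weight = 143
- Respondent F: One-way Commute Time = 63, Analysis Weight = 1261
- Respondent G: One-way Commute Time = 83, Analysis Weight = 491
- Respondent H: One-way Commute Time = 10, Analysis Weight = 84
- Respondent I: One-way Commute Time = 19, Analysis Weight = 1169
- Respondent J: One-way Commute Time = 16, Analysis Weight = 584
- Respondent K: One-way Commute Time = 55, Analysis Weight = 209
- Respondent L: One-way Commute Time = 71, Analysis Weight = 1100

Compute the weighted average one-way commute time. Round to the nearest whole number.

Weighted sum = 34×531 + 10×207 + 24×498 + 18×131 + 18×143 + 63×1261 + 83×491 + 10×84 + 19×1169 + 16×584 + 55×209 + 71×1100
  = 18054 + 2070 + 11952 + 2358 + 2574 + 79443 + 40753 + 840 + 22211 + 9344 + 11495 + 78100 = 279194
Sum of weights = 531 + 207 + 498 + 131 + 143 + 1261 + 491 + 84 + 1169 + 584 + 209 + 1100 = 6408
Weighted mean = 279194 / 6408 = 43.5696

44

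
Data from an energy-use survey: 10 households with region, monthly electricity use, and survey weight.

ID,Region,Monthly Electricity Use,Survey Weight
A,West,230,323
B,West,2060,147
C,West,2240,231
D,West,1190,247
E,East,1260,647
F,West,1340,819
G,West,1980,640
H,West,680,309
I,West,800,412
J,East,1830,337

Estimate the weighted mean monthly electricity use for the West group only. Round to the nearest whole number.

1308

West rows: A, B, C, D, F, G, H, I
Weighted sum = 4092860
Sum of weights = 3128
Weighted mean = 4092860 / 3128 = 1308.4591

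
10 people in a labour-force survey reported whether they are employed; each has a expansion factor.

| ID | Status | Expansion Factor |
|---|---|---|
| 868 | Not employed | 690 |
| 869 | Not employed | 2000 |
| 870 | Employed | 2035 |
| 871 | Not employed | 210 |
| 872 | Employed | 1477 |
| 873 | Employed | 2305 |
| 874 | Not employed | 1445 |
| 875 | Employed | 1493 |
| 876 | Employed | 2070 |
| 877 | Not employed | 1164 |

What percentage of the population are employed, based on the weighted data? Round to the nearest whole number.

63

Sum of weights for 'Employed' = 2035 + 1477 + 2305 + 1493 + 2070 = 9380
Total weight = 690 + 2000 + 2035 + 210 + 1477 + 2305 + 1445 + 1493 + 2070 + 1164 = 14889
Weighted proportion = 9380 / 14889 = 0.6299953 → 62.99953%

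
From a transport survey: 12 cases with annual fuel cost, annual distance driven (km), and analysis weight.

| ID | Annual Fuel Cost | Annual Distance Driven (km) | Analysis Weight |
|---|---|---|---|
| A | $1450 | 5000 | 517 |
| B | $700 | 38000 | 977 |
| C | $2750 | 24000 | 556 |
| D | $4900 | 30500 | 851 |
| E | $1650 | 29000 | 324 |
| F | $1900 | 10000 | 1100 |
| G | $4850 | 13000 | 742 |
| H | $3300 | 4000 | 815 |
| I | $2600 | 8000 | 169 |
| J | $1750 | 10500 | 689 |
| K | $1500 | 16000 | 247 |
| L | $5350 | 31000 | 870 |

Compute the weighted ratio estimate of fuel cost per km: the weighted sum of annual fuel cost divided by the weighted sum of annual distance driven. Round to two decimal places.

Σ wᵢ·y = 1450×517 + 700×977 + 2750×556 + 4900×851 + 1650×324 + 1900×1100 + 4850×742 + 3300×815 + 2600×169 + 1750×689 + 1500×247 + 5350×870
  = 749650 + 683900 + 1529000 + 4169900 + 534600 + 2090000 + 3598700 + 2689500 + 439400 + 1205750 + 370500 + 4654500 = 22715400
Σ wᵢ·x = 5000×517 + 38000×977 + 24000×556 + 30500×851 + 29000×324 + 10000×1100 + 13000×742 + 4000×815 + 8000×169 + 10500×689 + 16000×247 + 31000×870
  = 151821000
Ratio = 22715400 / 151821000 = 0.14961962

0.15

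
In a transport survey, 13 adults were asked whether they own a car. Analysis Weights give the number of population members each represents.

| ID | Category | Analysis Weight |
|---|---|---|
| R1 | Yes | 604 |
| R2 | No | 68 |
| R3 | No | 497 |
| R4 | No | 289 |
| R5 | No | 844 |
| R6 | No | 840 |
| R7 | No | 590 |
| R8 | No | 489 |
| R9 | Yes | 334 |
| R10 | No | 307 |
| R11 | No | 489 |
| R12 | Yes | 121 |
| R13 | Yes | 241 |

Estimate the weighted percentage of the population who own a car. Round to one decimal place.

22.8

Sum of weights for 'Yes' = 604 + 334 + 121 + 241 = 1300
Total weight = 5713
Weighted proportion = 1300 / 5713 = 0.2275512 → 22.75512%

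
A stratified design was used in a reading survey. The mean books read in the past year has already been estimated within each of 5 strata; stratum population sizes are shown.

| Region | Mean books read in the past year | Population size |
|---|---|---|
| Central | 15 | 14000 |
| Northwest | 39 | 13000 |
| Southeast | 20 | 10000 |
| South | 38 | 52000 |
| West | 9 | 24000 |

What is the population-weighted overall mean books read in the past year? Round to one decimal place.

Σ Nₕ·x̄ₕ = 15×14000 + 39×13000 + 20×10000 + 38×52000 + 9×24000
  = 3109000
Σ Nₕ = 14000 + 13000 + 10000 + 52000 + 24000 = 113000
Overall mean = 3109000 / 113000 = 27.513274

27.5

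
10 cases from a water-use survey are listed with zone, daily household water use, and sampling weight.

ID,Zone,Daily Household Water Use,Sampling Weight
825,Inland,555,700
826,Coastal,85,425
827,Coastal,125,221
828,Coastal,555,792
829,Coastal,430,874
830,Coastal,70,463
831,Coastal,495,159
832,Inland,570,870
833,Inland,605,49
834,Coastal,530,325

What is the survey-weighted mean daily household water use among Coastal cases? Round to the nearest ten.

360

Coastal rows: 826, 827, 828, 829, 830, 831, 834
Weighted sum = 85×425 + 125×221 + 555×792 + 430×874 + 70×463 + 495×159 + 530×325
  = 36125 + 27625 + 439560 + 375820 + 32410 + 78705 + 172250 = 1162495
Sum of weights = 3259
Weighted mean = 1162495 / 3259 = 356.70298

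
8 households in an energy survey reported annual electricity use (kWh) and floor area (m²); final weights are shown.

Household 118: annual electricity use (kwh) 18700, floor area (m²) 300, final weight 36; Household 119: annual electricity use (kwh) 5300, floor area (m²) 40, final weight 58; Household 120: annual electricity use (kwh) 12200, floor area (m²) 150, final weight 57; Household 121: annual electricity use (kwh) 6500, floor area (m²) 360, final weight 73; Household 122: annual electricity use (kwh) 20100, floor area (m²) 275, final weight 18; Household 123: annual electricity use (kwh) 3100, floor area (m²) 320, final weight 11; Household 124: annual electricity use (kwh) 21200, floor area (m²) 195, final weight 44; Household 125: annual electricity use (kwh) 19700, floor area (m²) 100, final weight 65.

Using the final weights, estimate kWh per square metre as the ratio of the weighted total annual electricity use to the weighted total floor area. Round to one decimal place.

66.6

Σ wᵢ·y = 18700×36 + 5300×58 + 12200×57 + 6500×73 + 20100×18 + 3100×11 + 21200×44 + 19700×65
  = 673200 + 307400 + 695400 + 474500 + 361800 + 34100 + 932800 + 1280500 = 4759700
Σ wᵢ·x = 300×36 + 40×58 + 150×57 + 360×73 + 275×18 + 320×11 + 195×44 + 100×65
  = 10800 + 2320 + 8550 + 26280 + 4950 + 3520 + 8580 + 6500 = 71500
Ratio = 4759700 / 71500 = 66.569231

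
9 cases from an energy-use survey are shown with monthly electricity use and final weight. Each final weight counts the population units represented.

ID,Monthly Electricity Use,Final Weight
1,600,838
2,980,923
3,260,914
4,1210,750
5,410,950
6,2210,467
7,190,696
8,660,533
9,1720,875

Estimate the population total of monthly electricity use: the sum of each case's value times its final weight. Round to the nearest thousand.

5963000

Weighted total = 600×838 + 980×923 + 260×914 + 1210×750 + 410×950 + 2210×467 + 190×696 + 660×533 + 1720×875
  = 502800 + 904540 + 237640 + 907500 + 389500 + 1032070 + 132240 + 351780 + 1505000 = 5963070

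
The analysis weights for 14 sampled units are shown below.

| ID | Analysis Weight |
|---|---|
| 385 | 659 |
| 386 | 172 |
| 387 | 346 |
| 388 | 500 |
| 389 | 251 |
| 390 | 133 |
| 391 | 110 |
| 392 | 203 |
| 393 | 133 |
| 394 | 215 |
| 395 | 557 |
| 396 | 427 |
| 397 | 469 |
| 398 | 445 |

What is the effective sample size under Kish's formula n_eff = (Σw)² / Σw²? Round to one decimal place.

11.0

Σ wᵢ = 4620
Σ wᵢ² = 1942058
n_eff = 4620² / 1942058 = 21344400 / 1942058 = 10.990609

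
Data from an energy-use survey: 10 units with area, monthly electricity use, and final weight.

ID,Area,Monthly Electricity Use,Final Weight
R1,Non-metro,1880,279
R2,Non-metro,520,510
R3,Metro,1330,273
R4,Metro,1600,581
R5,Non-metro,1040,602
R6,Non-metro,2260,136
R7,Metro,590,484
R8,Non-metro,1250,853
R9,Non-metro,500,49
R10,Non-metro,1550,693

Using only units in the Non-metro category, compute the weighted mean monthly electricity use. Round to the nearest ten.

Non-metro rows: R1, R2, R5, R6, R8, R9, R10
Weighted sum = 1880×279 + 520×510 + 1040×602 + 2260×136 + 1250×853 + 500×49 + 1550×693
  = 524520 + 265200 + 626080 + 307360 + 1066250 + 24500 + 1074150 = 3888060
Sum of weights = 279 + 510 + 602 + 136 + 853 + 49 + 693 = 3122
Weighted mean = 3888060 / 3122 = 1245.3748

1250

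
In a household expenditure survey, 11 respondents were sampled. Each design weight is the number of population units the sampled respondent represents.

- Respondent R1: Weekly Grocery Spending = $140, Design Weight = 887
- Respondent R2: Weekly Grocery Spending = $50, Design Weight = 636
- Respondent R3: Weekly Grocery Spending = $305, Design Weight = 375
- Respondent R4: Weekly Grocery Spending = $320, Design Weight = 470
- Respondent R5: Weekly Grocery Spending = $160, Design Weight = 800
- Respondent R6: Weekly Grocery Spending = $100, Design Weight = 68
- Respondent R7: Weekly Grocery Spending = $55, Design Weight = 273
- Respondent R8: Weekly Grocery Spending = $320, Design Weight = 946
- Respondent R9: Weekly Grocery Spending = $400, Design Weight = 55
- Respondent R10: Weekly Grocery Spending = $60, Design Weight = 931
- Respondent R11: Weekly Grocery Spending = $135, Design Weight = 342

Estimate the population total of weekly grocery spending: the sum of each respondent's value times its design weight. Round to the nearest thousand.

997000

Weighted total = 140×887 + 50×636 + 305×375 + 320×470 + 160×800 + 100×68 + 55×273 + 320×946 + 400×55 + 60×931 + 135×342
  = 124180 + 31800 + 114375 + 150400 + 128000 + 6800 + 15015 + 302720 + 22000 + 55860 + 46170 = 997320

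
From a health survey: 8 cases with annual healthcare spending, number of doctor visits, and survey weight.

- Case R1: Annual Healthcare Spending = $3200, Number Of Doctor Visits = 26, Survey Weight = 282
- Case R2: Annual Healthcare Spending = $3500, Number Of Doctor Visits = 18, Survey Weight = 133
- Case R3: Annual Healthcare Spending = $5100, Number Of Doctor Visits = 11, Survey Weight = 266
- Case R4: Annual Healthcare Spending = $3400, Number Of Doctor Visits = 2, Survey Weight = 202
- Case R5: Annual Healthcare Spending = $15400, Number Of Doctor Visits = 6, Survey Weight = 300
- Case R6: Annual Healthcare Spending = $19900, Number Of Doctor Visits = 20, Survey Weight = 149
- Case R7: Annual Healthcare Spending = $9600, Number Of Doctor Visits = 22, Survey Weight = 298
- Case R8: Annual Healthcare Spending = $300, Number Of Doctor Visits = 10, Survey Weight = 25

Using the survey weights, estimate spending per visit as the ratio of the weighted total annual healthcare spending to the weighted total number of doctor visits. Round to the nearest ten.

Σ wᵢ·y = 13864700
Σ wᵢ·x = 24642
Ratio = 13864700 / 24642 = 562.64508

560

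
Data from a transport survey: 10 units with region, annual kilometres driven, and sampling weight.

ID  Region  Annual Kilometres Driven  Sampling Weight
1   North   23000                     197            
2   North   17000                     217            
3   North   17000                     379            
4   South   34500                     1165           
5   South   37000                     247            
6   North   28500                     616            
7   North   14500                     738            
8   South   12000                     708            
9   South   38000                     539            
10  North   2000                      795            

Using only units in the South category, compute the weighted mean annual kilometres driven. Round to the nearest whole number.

29451

South rows: 4, 5, 8, 9
Weighted sum = 34500×1165 + 37000×247 + 12000×708 + 38000×539
  = 78309500
Sum of weights = 1165 + 247 + 708 + 539 = 2659
Weighted mean = 78309500 / 2659 = 29450.733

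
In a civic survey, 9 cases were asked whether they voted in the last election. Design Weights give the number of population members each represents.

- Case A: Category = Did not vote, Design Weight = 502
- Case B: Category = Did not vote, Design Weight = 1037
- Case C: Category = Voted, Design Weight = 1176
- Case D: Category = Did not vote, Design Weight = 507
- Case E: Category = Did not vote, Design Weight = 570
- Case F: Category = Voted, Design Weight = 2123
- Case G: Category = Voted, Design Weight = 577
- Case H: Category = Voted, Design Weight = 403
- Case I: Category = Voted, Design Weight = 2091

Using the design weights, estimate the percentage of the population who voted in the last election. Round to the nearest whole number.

Sum of weights for 'Voted' = 1176 + 2123 + 577 + 403 + 2091 = 6370
Total weight = 502 + 1037 + 1176 + 507 + 570 + 2123 + 577 + 403 + 2091 = 8986
Weighted proportion = 6370 / 8986 = 0.70888048 → 70.888048%

71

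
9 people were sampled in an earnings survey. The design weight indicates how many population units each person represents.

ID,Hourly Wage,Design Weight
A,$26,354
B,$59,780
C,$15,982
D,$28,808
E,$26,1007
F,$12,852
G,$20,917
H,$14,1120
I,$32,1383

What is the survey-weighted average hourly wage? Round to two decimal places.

Weighted sum = 26×354 + 59×780 + 15×982 + 28×808 + 26×1007 + 12×852 + 20×917 + 14×1120 + 32×1383
  = 207260
Sum of weights = 354 + 780 + 982 + 808 + 1007 + 852 + 917 + 1120 + 1383 = 8203
Weighted mean = 207260 / 8203 = 25.266366

25.27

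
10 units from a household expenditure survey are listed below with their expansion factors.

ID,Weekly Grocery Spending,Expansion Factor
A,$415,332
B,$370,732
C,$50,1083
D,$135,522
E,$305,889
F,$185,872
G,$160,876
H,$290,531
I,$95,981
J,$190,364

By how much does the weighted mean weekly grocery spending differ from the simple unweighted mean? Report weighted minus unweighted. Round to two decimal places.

-21.48

Unweighted sum = 2195
Unweighted mean = 2195 / 10 = 219.5
Weighted sum = 1422210
Sum of weights = 7182
Weighted mean = 1422210 / 7182 = 198.02423
Difference (weighted minus unweighted) = -21.475773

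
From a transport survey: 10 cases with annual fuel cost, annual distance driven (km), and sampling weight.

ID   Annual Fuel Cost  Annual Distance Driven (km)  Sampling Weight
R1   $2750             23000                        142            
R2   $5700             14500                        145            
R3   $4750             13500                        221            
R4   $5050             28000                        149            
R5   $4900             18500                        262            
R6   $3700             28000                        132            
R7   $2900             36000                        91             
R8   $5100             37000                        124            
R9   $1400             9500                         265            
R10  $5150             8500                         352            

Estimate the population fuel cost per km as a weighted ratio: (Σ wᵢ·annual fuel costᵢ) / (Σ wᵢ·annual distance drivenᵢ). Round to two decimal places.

0.23

Σ wᵢ·y = 2750×142 + 5700×145 + 4750×221 + 5050×149 + 4900×262 + 3700×132 + 2900×91 + 5100×124 + 1400×265 + 5150×352
  = 390500 + 826500 + 1049750 + 752450 + 1283800 + 488400 + 263900 + 632400 + 371000 + 1812800 = 7871500
Σ wᵢ·x = 23000×142 + 14500×145 + 13500×221 + 28000×149 + 18500×262 + 28000×132 + 36000×91 + 37000×124 + 9500×265 + 8500×352
  = 3266000 + 2102500 + 2983500 + 4172000 + 4847000 + 3696000 + 3276000 + 4588000 + 2517500 + 2992000 = 34440500
Ratio = 7871500 / 34440500 = 0.22855359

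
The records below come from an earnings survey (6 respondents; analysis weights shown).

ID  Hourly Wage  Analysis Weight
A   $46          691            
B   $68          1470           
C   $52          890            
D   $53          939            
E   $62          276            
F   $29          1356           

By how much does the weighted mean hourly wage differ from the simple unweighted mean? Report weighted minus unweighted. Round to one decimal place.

-1.1

Unweighted sum = 310
Unweighted mean = 310 / 6 = 51.666667
Weighted sum = 46×691 + 68×1470 + 52×890 + 53×939 + 62×276 + 29×1356
  = 284229
Sum of weights = 691 + 1470 + 890 + 939 + 276 + 1356 = 5622
Weighted mean = 284229 / 5622 = 50.556564
Difference (weighted minus unweighted) = -1.1101032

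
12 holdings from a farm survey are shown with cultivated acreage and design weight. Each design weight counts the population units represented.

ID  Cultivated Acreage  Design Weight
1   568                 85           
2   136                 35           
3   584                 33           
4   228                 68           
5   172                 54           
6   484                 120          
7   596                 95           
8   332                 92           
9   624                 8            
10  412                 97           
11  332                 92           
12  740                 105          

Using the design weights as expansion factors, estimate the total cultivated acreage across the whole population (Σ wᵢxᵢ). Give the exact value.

395548

Weighted total = 568×85 + 136×35 + 584×33 + 228×68 + 172×54 + 484×120 + 596×95 + 332×92 + 624×8 + 412×97 + 332×92 + 740×105
  = 48280 + 4760 + 19272 + 15504 + 9288 + 58080 + 56620 + 30544 + 4992 + 39964 + 30544 + 77700 = 395548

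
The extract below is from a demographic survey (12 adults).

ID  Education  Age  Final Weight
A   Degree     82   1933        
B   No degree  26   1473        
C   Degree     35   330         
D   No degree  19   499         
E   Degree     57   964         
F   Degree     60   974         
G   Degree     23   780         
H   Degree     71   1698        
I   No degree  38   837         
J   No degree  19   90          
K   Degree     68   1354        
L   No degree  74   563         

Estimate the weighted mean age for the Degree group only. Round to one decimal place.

Degree rows: A, C, E, F, G, H, K
Weighted sum = 82×1933 + 35×330 + 57×964 + 60×974 + 23×780 + 71×1698 + 68×1354
  = 158506 + 11550 + 54948 + 58440 + 17940 + 120558 + 92072 = 514014
Sum of weights = 1933 + 330 + 964 + 974 + 780 + 1698 + 1354 = 8033
Weighted mean = 514014 / 8033 = 63.9878

64.0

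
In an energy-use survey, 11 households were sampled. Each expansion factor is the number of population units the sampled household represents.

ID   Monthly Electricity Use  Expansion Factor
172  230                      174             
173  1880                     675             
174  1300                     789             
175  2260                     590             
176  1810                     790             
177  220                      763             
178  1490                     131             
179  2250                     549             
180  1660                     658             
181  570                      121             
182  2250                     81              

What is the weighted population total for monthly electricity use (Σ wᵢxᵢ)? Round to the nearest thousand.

Weighted total = 230×174 + 1880×675 + 1300×789 + 2260×590 + 1810×790 + 220×763 + 1490×131 + 2250×549 + 1660×658 + 570×121 + 2250×81
  = 40020 + 1269000 + 1025700 + 1333400 + 1429900 + 167860 + 195190 + 1235250 + 1092280 + 68970 + 182250 = 8039820

8040000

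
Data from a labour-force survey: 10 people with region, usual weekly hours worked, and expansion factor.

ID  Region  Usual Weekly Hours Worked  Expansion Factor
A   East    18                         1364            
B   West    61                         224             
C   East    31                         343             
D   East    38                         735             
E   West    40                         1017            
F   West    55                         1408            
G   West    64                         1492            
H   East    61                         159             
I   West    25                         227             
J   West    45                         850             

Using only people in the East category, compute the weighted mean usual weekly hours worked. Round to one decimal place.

28.0

East rows: A, C, D, H
Weighted sum = 18×1364 + 31×343 + 38×735 + 61×159
  = 72814
Sum of weights = 1364 + 343 + 735 + 159 = 2601
Weighted mean = 72814 / 2601 = 27.994617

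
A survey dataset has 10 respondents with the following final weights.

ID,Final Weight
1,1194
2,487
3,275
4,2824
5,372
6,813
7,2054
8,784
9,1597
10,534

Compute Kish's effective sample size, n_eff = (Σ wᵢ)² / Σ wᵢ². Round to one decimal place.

Σ wᵢ = 1194 + 487 + 275 + 2824 + 372 + 813 + 2054 + 784 + 1597 + 534 = 10934
Σ wᵢ² = 1425636 + 237169 + 75625 + 7974976 + 138384 + 660969 + 4218916 + 614656 + 2550409 + 285156 = 18181896
n_eff = 10934² / 18181896 = 119552356 / 18181896 = 6.5753514

6.6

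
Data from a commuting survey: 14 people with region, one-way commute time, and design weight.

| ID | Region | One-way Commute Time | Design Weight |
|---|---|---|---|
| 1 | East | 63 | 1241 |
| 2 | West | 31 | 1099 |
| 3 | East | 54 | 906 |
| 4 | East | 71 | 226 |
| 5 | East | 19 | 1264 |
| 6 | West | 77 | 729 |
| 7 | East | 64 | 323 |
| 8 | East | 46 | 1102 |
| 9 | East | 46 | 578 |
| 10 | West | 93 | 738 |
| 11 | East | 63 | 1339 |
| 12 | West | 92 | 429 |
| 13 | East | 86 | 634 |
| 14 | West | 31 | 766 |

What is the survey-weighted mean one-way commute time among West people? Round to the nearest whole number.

59

West rows: 2, 6, 10, 12, 14
Weighted sum = 31×1099 + 77×729 + 93×738 + 92×429 + 31×766
  = 34069 + 56133 + 68634 + 39468 + 23746 = 222050
Sum of weights = 3761
Weighted mean = 222050 / 3761 = 59.040149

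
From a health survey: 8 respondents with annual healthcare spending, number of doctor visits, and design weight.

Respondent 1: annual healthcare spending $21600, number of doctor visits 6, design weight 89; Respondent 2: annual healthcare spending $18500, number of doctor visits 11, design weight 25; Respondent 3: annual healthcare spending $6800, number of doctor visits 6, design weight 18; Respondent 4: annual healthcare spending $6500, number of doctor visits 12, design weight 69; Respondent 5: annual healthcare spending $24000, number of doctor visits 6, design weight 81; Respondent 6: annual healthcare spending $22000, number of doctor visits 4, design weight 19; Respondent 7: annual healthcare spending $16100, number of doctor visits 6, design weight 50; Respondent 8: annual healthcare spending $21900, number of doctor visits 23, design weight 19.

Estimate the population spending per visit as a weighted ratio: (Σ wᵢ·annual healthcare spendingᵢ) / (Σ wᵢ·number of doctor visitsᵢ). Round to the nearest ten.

2150

Σ wᵢ·y = 6538900
Σ wᵢ·x = 3044
Ratio = 6538900 / 3044 = 2148.1275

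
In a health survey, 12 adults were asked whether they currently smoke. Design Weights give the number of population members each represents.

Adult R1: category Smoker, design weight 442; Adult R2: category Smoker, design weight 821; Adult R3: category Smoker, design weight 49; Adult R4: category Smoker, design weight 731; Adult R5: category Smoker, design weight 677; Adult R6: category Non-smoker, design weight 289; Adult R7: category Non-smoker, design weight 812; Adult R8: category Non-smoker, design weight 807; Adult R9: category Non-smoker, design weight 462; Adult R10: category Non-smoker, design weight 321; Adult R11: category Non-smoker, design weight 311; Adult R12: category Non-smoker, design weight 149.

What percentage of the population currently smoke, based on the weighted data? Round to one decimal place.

46.3

Sum of weights for 'Smoker' = 442 + 821 + 49 + 731 + 677 = 2720
Total weight = 442 + 821 + 49 + 731 + 677 + 289 + 812 + 807 + 462 + 321 + 311 + 149 = 5871
Weighted proportion = 2720 / 5871 = 0.46329416 → 46.329416%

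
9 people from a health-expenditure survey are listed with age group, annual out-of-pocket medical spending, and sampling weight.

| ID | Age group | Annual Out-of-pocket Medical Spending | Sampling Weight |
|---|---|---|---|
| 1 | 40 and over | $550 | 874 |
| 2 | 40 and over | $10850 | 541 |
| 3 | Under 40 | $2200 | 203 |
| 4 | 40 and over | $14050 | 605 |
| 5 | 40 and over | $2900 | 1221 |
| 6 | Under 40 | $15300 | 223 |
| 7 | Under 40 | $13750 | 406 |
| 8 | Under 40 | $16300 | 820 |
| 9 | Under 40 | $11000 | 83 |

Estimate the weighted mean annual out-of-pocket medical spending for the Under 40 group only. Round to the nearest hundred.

Under 40 rows: 3, 6, 7, 8, 9
Weighted sum = 2200×203 + 15300×223 + 13750×406 + 16300×820 + 11000×83
  = 446600 + 3411900 + 5582500 + 13366000 + 913000 = 23720000
Sum of weights = 203 + 223 + 406 + 820 + 83 = 1735
Weighted mean = 23720000 / 1735 = 13671.47

13700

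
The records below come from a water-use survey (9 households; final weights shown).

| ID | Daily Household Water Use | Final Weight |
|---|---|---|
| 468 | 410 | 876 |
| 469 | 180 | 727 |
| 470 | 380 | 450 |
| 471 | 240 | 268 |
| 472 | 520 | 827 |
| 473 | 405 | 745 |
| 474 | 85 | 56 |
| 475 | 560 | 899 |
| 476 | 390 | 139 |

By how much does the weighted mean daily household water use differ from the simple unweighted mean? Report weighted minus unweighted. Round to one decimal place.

52.7

Unweighted sum = 410 + 180 + 380 + 240 + 520 + 405 + 85 + 560 + 390 = 3170
Unweighted mean = 3170 / 9 = 352.22222
Weighted sum = 410×876 + 180×727 + 380×450 + 240×268 + 520×827 + 405×745 + 85×56 + 560×899 + 390×139
  = 359160 + 130860 + 171000 + 64320 + 430040 + 301725 + 4760 + 503440 + 54210 = 2019515
Sum of weights = 876 + 727 + 450 + 268 + 827 + 745 + 56 + 899 + 139 = 4987
Weighted mean = 2019515 / 4987 = 404.95589
Difference (weighted minus unweighted) = 52.733663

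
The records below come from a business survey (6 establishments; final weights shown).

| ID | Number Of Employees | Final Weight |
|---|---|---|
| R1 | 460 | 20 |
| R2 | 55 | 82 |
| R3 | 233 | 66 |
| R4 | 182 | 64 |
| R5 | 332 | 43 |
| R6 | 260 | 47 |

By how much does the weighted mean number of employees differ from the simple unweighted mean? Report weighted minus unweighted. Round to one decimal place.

-44.9

Unweighted sum = 460 + 55 + 233 + 182 + 332 + 260 = 1522
Unweighted mean = 1522 / 6 = 253.66667
Weighted sum = 460×20 + 55×82 + 233×66 + 182×64 + 332×43 + 260×47
  = 9200 + 4510 + 15378 + 11648 + 14276 + 12220 = 67232
Sum of weights = 20 + 82 + 66 + 64 + 43 + 47 = 322
Weighted mean = 67232 / 322 = 208.79503
Difference (weighted minus unweighted) = -44.871636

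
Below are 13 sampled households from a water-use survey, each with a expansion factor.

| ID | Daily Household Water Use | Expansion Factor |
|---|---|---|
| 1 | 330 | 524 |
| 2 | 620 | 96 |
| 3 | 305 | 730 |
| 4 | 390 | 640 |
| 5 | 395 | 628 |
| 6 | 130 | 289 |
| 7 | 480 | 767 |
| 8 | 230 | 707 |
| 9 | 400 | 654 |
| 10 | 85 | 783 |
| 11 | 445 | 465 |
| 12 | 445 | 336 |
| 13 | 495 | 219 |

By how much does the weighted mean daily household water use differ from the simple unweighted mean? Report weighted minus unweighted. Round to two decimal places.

Unweighted sum = 4750
Unweighted mean = 4750 / 13 = 365.38462
Weighted sum = 2314095
Sum of weights = 6838
Weighted mean = 2314095 / 6838 = 338.41693
Difference (weighted minus unweighted) = -26.967681

-26.97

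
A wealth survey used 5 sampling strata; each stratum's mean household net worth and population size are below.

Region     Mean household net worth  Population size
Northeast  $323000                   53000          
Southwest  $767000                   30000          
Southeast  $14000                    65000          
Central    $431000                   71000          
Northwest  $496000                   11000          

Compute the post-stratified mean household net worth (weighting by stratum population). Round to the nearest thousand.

335000

Σ Nₕ·x̄ₕ = 77096000000
Σ Nₕ = 53000 + 30000 + 65000 + 71000 + 11000 = 230000
Overall mean = 77096000000 / 230000 = 335200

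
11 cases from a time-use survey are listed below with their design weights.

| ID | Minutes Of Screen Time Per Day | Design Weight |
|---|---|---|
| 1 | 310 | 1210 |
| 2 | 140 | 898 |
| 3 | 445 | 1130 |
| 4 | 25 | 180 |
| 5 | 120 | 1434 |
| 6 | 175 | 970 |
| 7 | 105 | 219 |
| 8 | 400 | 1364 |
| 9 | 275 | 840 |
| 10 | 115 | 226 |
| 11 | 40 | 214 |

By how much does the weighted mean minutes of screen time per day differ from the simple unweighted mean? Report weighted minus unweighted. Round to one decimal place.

56.0

Unweighted sum = 310 + 140 + 445 + 25 + 120 + 175 + 105 + 400 + 275 + 115 + 40 = 2150
Unweighted mean = 2150 / 11 = 195.45455
Weighted sum = 310×1210 + 140×898 + 445×1130 + 25×180 + 120×1434 + 175×970 + 105×219 + 400×1364 + 275×840 + 115×226 + 40×214
  = 375100 + 125720 + 502850 + 4500 + 172080 + 169750 + 22995 + 545600 + 231000 + 25990 + 8560 = 2184145
Sum of weights = 1210 + 898 + 1130 + 180 + 1434 + 970 + 219 + 1364 + 840 + 226 + 214 = 8685
Weighted mean = 2184145 / 8685 = 251.48474
Difference (weighted minus unweighted) = 56.030198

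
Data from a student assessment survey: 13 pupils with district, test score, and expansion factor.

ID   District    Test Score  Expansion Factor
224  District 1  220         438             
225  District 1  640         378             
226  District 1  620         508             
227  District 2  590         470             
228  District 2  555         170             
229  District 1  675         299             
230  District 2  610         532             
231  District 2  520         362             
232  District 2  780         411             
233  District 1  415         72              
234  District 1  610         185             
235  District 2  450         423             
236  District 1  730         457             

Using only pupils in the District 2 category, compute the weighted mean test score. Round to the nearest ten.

District 2 rows: 227, 228, 230, 231, 232, 235
Weighted sum = 590×470 + 555×170 + 610×532 + 520×362 + 780×411 + 450×423
  = 277300 + 94350 + 324520 + 188240 + 320580 + 190350 = 1395340
Sum of weights = 470 + 170 + 532 + 362 + 411 + 423 = 2368
Weighted mean = 1395340 / 2368 = 589.24831

590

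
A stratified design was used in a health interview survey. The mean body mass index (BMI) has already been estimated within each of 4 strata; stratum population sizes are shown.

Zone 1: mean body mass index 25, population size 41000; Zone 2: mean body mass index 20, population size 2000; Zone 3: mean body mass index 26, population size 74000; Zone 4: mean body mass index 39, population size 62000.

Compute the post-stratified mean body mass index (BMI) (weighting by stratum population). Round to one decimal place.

Σ Nₕ·x̄ₕ = 25×41000 + 20×2000 + 26×74000 + 39×62000
  = 1025000 + 40000 + 1924000 + 2418000 = 5407000
Σ Nₕ = 41000 + 2000 + 74000 + 62000 = 179000
Overall mean = 5407000 / 179000 = 30.206704

30.2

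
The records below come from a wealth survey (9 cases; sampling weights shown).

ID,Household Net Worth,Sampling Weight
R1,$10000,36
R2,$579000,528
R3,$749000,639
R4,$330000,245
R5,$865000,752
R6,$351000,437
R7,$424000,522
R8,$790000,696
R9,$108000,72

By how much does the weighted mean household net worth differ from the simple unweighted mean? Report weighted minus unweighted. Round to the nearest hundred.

156100

Unweighted sum = 10000 + 579000 + 749000 + 330000 + 865000 + 351000 + 424000 + 790000 + 108000 = 4206000
Unweighted mean = 4206000 / 9 = 467333.33
Weighted sum = 10000×36 + 579000×528 + 749000×639 + 330000×245 + 865000×752 + 351000×437 + 424000×522 + 790000×696 + 108000×72
  = 360000 + 305712000 + 478611000 + 80850000 + 650480000 + 153387000 + 221328000 + 549840000 + 7776000 = 2448344000
Sum of weights = 36 + 528 + 639 + 245 + 752 + 437 + 522 + 696 + 72 = 3927
Weighted mean = 2448344000 / 3927 = 623464.22
Difference (weighted minus unweighted) = 156130.89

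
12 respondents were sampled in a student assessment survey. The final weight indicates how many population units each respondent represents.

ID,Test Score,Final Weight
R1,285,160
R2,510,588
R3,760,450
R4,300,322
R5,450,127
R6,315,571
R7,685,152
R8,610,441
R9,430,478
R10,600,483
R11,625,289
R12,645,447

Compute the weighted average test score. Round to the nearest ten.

520

Weighted sum = 285×160 + 510×588 + 760×450 + 300×322 + 450×127 + 315×571 + 685×152 + 610×441 + 430×478 + 600×483 + 625×289 + 645×447
  = 45600 + 299880 + 342000 + 96600 + 57150 + 179865 + 104120 + 269010 + 205540 + 289800 + 180625 + 288315 = 2358505
Sum of weights = 4508
Weighted mean = 2358505 / 4508 = 523.18212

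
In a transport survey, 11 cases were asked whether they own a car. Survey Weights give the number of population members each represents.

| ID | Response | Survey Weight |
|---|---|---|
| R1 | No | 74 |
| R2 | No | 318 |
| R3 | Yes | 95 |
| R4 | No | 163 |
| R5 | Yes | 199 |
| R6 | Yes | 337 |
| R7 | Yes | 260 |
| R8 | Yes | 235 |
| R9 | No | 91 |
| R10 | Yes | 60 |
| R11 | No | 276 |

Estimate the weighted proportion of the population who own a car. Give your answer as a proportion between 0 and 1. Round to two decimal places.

Sum of weights for 'Yes' = 95 + 199 + 337 + 260 + 235 + 60 = 1186
Total weight = 74 + 318 + 95 + 163 + 199 + 337 + 260 + 235 + 91 + 60 + 276 = 2108
Weighted proportion = 1186 / 2108 = 0.5626186

0.56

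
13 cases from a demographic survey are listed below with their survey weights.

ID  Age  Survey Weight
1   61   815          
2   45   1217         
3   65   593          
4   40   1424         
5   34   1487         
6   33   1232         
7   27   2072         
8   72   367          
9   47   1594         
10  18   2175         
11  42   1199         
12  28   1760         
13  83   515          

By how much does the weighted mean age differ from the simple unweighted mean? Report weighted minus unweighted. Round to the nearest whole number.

Unweighted sum = 595
Unweighted mean = 595 / 13 = 45.769231
Weighted sum = 630018
Sum of weights = 16450
Weighted mean = 630018 / 16450 = 38.298967
Difference (weighted minus unweighted) = -7.4702642

-7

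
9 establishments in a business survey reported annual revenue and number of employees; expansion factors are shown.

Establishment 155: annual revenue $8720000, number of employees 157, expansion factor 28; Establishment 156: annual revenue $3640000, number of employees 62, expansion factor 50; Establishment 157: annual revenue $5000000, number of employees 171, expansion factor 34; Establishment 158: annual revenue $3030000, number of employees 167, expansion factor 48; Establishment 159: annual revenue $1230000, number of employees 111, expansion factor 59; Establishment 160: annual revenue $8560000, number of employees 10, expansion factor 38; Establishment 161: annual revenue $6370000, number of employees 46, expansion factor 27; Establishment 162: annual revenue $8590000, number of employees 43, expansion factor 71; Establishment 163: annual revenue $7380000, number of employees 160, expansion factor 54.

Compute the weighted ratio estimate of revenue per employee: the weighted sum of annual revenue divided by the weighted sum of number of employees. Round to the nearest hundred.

56300

Σ wᵢ·y = 8720000×28 + 3640000×50 + 5000000×34 + 3030000×48 + 1230000×59 + 8560000×38 + 6370000×27 + 8590000×71 + 7380000×54
  = 244160000 + 182000000 + 170000000 + 145440000 + 72570000 + 325280000 + 171990000 + 609890000 + 398520000 = 2319850000
Σ wᵢ·x = 157×28 + 62×50 + 171×34 + 167×48 + 111×59 + 10×38 + 46×27 + 43×71 + 160×54
  = 41190
Ratio = 2319850000 / 41190 = 56320.709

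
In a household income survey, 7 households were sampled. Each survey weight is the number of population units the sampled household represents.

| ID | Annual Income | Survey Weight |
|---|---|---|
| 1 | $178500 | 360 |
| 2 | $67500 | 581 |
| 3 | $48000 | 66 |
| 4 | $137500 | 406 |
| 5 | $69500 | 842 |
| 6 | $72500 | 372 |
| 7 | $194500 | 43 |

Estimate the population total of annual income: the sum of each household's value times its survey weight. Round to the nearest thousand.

256323000

Weighted total = 178500×360 + 67500×581 + 48000×66 + 137500×406 + 69500×842 + 72500×372 + 194500×43
  = 64260000 + 39217500 + 3168000 + 55825000 + 58519000 + 26970000 + 8363500 = 256323000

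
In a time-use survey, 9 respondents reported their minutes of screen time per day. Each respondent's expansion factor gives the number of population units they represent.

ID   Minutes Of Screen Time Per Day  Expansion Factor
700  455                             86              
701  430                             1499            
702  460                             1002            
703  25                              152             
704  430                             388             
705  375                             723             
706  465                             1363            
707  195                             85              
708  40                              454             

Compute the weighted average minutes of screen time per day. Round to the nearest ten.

Weighted sum = 2254915
Sum of weights = 86 + 1499 + 1002 + 152 + 388 + 723 + 1363 + 85 + 454 = 5752
Weighted mean = 2254915 / 5752 = 392.02277

390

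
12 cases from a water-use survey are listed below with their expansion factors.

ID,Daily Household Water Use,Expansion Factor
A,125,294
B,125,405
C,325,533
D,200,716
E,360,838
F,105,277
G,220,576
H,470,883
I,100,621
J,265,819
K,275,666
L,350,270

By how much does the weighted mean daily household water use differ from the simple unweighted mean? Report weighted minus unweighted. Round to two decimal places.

Unweighted sum = 125 + 125 + 325 + 200 + 360 + 105 + 220 + 470 + 100 + 265 + 275 + 350 = 2920
Unweighted mean = 2920 / 12 = 243.33333
Weighted sum = 125×294 + 125×405 + 325×533 + 200×716 + 360×838 + 105×277 + 220×576 + 470×883 + 100×621 + 265×819 + 275×666 + 350×270
  = 1833080
Sum of weights = 6898
Weighted mean = 1833080 / 6898 = 265.74079
Difference (weighted minus unweighted) = 22.407461

22.41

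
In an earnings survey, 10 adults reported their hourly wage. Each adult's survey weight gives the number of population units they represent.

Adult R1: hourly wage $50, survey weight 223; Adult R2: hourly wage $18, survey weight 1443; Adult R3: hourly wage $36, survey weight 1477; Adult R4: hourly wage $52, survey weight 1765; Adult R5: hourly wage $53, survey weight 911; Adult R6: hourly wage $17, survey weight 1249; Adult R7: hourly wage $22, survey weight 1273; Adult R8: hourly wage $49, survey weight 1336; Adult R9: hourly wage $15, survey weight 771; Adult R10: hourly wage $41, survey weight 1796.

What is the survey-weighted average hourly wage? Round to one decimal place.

35.1

Weighted sum = 50×223 + 18×1443 + 36×1477 + 52×1765 + 53×911 + 17×1249 + 22×1273 + 49×1336 + 15×771 + 41×1796
  = 430263
Sum of weights = 223 + 1443 + 1477 + 1765 + 911 + 1249 + 1273 + 1336 + 771 + 1796 = 12244
Weighted mean = 430263 / 12244 = 35.140722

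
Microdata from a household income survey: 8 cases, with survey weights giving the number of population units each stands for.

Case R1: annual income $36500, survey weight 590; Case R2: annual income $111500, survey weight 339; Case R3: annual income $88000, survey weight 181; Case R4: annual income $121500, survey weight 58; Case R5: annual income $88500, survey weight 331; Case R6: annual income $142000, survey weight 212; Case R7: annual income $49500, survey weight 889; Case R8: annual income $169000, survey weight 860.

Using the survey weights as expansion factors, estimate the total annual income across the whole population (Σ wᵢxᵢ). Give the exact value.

331051500

Weighted total = 36500×590 + 111500×339 + 88000×181 + 121500×58 + 88500×331 + 142000×212 + 49500×889 + 169000×860
  = 21535000 + 37798500 + 15928000 + 7047000 + 29293500 + 30104000 + 44005500 + 145340000 = 331051500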